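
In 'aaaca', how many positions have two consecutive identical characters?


Looking for consecutive identical characters in 'aaaca':
  pos 0-1: 'a' vs 'a' -> MATCH ('aa')
  pos 1-2: 'a' vs 'a' -> MATCH ('aa')
  pos 2-3: 'a' vs 'c' -> different
  pos 3-4: 'c' vs 'a' -> different
Consecutive identical pairs: ['aa', 'aa']
Count: 2

2


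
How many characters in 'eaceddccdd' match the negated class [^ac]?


Negated class [^ac] matches any char NOT in {a, c}
Scanning 'eaceddccdd':
  pos 0: 'e' -> MATCH
  pos 1: 'a' -> no (excluded)
  pos 2: 'c' -> no (excluded)
  pos 3: 'e' -> MATCH
  pos 4: 'd' -> MATCH
  pos 5: 'd' -> MATCH
  pos 6: 'c' -> no (excluded)
  pos 7: 'c' -> no (excluded)
  pos 8: 'd' -> MATCH
  pos 9: 'd' -> MATCH
Total matches: 6

6


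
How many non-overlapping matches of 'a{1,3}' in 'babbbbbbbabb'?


Pattern 'a{1,3}' matches between 1 and 3 consecutive a's (greedy).
String: 'babbbbbbbabb'
Finding runs of a's and applying greedy matching:
  Run at pos 1: 'a' (length 1)
  Run at pos 9: 'a' (length 1)
Matches: ['a', 'a']
Count: 2

2


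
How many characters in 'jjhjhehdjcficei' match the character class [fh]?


Character class [fh] matches any of: {f, h}
Scanning string 'jjhjhehdjcficei' character by character:
  pos 0: 'j' -> no
  pos 1: 'j' -> no
  pos 2: 'h' -> MATCH
  pos 3: 'j' -> no
  pos 4: 'h' -> MATCH
  pos 5: 'e' -> no
  pos 6: 'h' -> MATCH
  pos 7: 'd' -> no
  pos 8: 'j' -> no
  pos 9: 'c' -> no
  pos 10: 'f' -> MATCH
  pos 11: 'i' -> no
  pos 12: 'c' -> no
  pos 13: 'e' -> no
  pos 14: 'i' -> no
Total matches: 4

4


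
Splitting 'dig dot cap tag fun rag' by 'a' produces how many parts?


Splitting by 'a' breaks the string at each occurrence of the separator.
Text: 'dig dot cap tag fun rag'
Parts after split:
  Part 1: 'dig dot c'
  Part 2: 'p t'
  Part 3: 'g fun r'
  Part 4: 'g'
Total parts: 4

4


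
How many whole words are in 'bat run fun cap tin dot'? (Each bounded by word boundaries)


Word boundaries (\b) mark the start/end of each word.
Text: 'bat run fun cap tin dot'
Splitting by whitespace:
  Word 1: 'bat'
  Word 2: 'run'
  Word 3: 'fun'
  Word 4: 'cap'
  Word 5: 'tin'
  Word 6: 'dot'
Total whole words: 6

6


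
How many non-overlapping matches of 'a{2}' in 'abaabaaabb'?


Pattern 'a{2}' matches exactly 2 consecutive a's (greedy, non-overlapping).
String: 'abaabaaabb'
Scanning for runs of a's:
  Run at pos 0: 'a' (length 1) -> 0 match(es)
  Run at pos 2: 'aa' (length 2) -> 1 match(es)
  Run at pos 5: 'aaa' (length 3) -> 1 match(es)
Matches found: ['aa', 'aa']
Total: 2

2


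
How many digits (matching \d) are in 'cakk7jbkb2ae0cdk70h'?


\d matches any digit 0-9.
Scanning 'cakk7jbkb2ae0cdk70h':
  pos 4: '7' -> DIGIT
  pos 9: '2' -> DIGIT
  pos 12: '0' -> DIGIT
  pos 16: '7' -> DIGIT
  pos 17: '0' -> DIGIT
Digits found: ['7', '2', '0', '7', '0']
Total: 5

5


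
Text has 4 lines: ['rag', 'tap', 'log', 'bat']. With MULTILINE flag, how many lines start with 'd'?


With MULTILINE flag, ^ matches the start of each line.
Lines: ['rag', 'tap', 'log', 'bat']
Checking which lines start with 'd':
  Line 1: 'rag' -> no
  Line 2: 'tap' -> no
  Line 3: 'log' -> no
  Line 4: 'bat' -> no
Matching lines: []
Count: 0

0


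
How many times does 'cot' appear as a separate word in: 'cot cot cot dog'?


Scanning each word for exact match 'cot':
  Word 1: 'cot' -> MATCH
  Word 2: 'cot' -> MATCH
  Word 3: 'cot' -> MATCH
  Word 4: 'dog' -> no
Total matches: 3

3


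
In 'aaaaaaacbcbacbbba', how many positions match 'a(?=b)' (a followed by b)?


Lookahead 'a(?=b)' matches 'a' only when followed by 'b'.
String: 'aaaaaaacbcbacbbba'
Checking each position where char is 'a':
  pos 0: 'a' -> no (next='a')
  pos 1: 'a' -> no (next='a')
  pos 2: 'a' -> no (next='a')
  pos 3: 'a' -> no (next='a')
  pos 4: 'a' -> no (next='a')
  pos 5: 'a' -> no (next='a')
  pos 6: 'a' -> no (next='c')
  pos 11: 'a' -> no (next='c')
Matching positions: []
Count: 0

0


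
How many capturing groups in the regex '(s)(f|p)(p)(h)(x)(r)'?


To count capturing groups, count each '(' that starts a group.
Pattern: '(s)(f|p)(p)(h)(x)(r)'
Walking through the pattern:
  Position 0: '(' -> group #1
  Position 3: '(' -> group #2
  Position 8: '(' -> group #3
  Position 11: '(' -> group #4
  Position 14: '(' -> group #5
  Position 17: '(' -> group #6
Total capturing groups: 6

6


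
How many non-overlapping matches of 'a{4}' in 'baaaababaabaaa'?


Pattern 'a{4}' matches exactly 4 consecutive a's (greedy, non-overlapping).
String: 'baaaababaabaaa'
Scanning for runs of a's:
  Run at pos 1: 'aaaa' (length 4) -> 1 match(es)
  Run at pos 6: 'a' (length 1) -> 0 match(es)
  Run at pos 8: 'aa' (length 2) -> 0 match(es)
  Run at pos 11: 'aaa' (length 3) -> 0 match(es)
Matches found: ['aaaa']
Total: 1

1


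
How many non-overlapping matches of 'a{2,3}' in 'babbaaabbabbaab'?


Pattern 'a{2,3}' matches between 2 and 3 consecutive a's (greedy).
String: 'babbaaabbabbaab'
Finding runs of a's and applying greedy matching:
  Run at pos 1: 'a' (length 1)
  Run at pos 4: 'aaa' (length 3)
  Run at pos 9: 'a' (length 1)
  Run at pos 12: 'aa' (length 2)
Matches: ['aaa', 'aa']
Count: 2

2


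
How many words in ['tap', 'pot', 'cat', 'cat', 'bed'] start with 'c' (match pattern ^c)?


Pattern ^c anchors to start of word. Check which words begin with 'c':
  'tap' -> no
  'pot' -> no
  'cat' -> MATCH (starts with 'c')
  'cat' -> MATCH (starts with 'c')
  'bed' -> no
Matching words: ['cat', 'cat']
Count: 2

2


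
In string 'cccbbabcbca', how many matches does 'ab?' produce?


Pattern 'ab?' matches 'a' optionally followed by 'b'.
String: 'cccbbabcbca'
Scanning left to right for 'a' then checking next char:
  Match 1: 'ab' (a followed by b)
  Match 2: 'a' (a not followed by b)
Total matches: 2

2


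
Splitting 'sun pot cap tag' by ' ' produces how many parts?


Splitting by ' ' breaks the string at each occurrence of the separator.
Text: 'sun pot cap tag'
Parts after split:
  Part 1: 'sun'
  Part 2: 'pot'
  Part 3: 'cap'
  Part 4: 'tag'
Total parts: 4

4


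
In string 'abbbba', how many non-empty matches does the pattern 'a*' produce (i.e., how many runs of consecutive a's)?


Pattern 'a*' matches zero or more a's. We want non-empty runs of consecutive a's.
String: 'abbbba'
Walking through the string to find runs of a's:
  Run 1: positions 0-0 -> 'a'
  Run 2: positions 5-5 -> 'a'
Non-empty runs found: ['a', 'a']
Count: 2

2


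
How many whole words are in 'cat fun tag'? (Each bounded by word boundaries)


Word boundaries (\b) mark the start/end of each word.
Text: 'cat fun tag'
Splitting by whitespace:
  Word 1: 'cat'
  Word 2: 'fun'
  Word 3: 'tag'
Total whole words: 3

3


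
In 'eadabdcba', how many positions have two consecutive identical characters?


Looking for consecutive identical characters in 'eadabdcba':
  pos 0-1: 'e' vs 'a' -> different
  pos 1-2: 'a' vs 'd' -> different
  pos 2-3: 'd' vs 'a' -> different
  pos 3-4: 'a' vs 'b' -> different
  pos 4-5: 'b' vs 'd' -> different
  pos 5-6: 'd' vs 'c' -> different
  pos 6-7: 'c' vs 'b' -> different
  pos 7-8: 'b' vs 'a' -> different
Consecutive identical pairs: []
Count: 0

0


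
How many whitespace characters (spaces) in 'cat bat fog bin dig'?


\s matches whitespace characters (spaces, tabs, etc.).
Text: 'cat bat fog bin dig'
This text has 5 words separated by spaces.
Number of spaces = number of words - 1 = 5 - 1 = 4

4


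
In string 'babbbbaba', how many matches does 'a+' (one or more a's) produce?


Pattern 'a+' matches one or more consecutive a's.
String: 'babbbbaba'
Scanning for runs of a:
  Match 1: 'a' (length 1)
  Match 2: 'a' (length 1)
  Match 3: 'a' (length 1)
Total matches: 3

3


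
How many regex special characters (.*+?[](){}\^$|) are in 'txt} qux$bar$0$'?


Regex special characters are: . * + ? [ ] ( ) { } \ ^ $ |
Scanning 'txt} qux$bar$0$':
  pos 3: '}' -> SPECIAL
  pos 8: '$' -> SPECIAL
  pos 12: '$' -> SPECIAL
  pos 14: '$' -> SPECIAL
Special chars found: ['}', '$', '$', '$']
Total: 4

4


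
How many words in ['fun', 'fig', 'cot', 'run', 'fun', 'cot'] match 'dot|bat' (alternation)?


Alternation 'dot|bat' matches either 'dot' or 'bat'.
Checking each word:
  'fun' -> no
  'fig' -> no
  'cot' -> no
  'run' -> no
  'fun' -> no
  'cot' -> no
Matches: []
Count: 0

0


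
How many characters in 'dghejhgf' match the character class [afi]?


Character class [afi] matches any of: {a, f, i}
Scanning string 'dghejhgf' character by character:
  pos 0: 'd' -> no
  pos 1: 'g' -> no
  pos 2: 'h' -> no
  pos 3: 'e' -> no
  pos 4: 'j' -> no
  pos 5: 'h' -> no
  pos 6: 'g' -> no
  pos 7: 'f' -> MATCH
Total matches: 1

1


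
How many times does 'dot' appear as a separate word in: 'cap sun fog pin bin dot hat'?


Scanning each word for exact match 'dot':
  Word 1: 'cap' -> no
  Word 2: 'sun' -> no
  Word 3: 'fog' -> no
  Word 4: 'pin' -> no
  Word 5: 'bin' -> no
  Word 6: 'dot' -> MATCH
  Word 7: 'hat' -> no
Total matches: 1

1


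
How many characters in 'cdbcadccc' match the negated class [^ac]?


Negated class [^ac] matches any char NOT in {a, c}
Scanning 'cdbcadccc':
  pos 0: 'c' -> no (excluded)
  pos 1: 'd' -> MATCH
  pos 2: 'b' -> MATCH
  pos 3: 'c' -> no (excluded)
  pos 4: 'a' -> no (excluded)
  pos 5: 'd' -> MATCH
  pos 6: 'c' -> no (excluded)
  pos 7: 'c' -> no (excluded)
  pos 8: 'c' -> no (excluded)
Total matches: 3

3


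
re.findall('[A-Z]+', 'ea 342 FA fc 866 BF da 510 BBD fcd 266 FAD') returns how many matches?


Pattern '[A-Z]+' finds one or more uppercase letters.
Text: 'ea 342 FA fc 866 BF da 510 BBD fcd 266 FAD'
Scanning for matches:
  Match 1: 'FA'
  Match 2: 'BF'
  Match 3: 'BBD'
  Match 4: 'FAD'
Total matches: 4

4


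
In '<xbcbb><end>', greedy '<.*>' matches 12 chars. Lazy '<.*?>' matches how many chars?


Greedy '<.*>' tries to match as MUCH as possible.
Lazy '<.*?>' tries to match as LITTLE as possible.

String: '<xbcbb><end>'
Greedy '<.*>' starts at first '<' and extends to the LAST '>': '<xbcbb><end>' (12 chars)
Lazy '<.*?>' starts at first '<' and stops at the FIRST '>': '<xbcbb>' (7 chars)

7


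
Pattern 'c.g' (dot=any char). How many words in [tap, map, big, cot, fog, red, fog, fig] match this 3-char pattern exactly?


Pattern 'c.g' means: starts with 'c', any single char, ends with 'g'.
Checking each word (must be exactly 3 chars):
  'tap' (len=3): no
  'map' (len=3): no
  'big' (len=3): no
  'cot' (len=3): no
  'fog' (len=3): no
  'red' (len=3): no
  'fog' (len=3): no
  'fig' (len=3): no
Matching words: []
Total: 0

0


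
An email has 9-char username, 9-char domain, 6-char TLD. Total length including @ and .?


An email address has format: username@domain.tld
Username length: 9
'@' character: 1
Domain length: 9
'.' character: 1
TLD length: 6
Total = 9 + 1 + 9 + 1 + 6 = 26

26


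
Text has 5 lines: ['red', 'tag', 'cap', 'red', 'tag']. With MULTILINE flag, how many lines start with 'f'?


With MULTILINE flag, ^ matches the start of each line.
Lines: ['red', 'tag', 'cap', 'red', 'tag']
Checking which lines start with 'f':
  Line 1: 'red' -> no
  Line 2: 'tag' -> no
  Line 3: 'cap' -> no
  Line 4: 'red' -> no
  Line 5: 'tag' -> no
Matching lines: []
Count: 0

0


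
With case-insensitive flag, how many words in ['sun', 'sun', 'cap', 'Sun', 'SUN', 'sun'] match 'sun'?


Case-insensitive matching: compare each word's lowercase form to 'sun'.
  'sun' -> lower='sun' -> MATCH
  'sun' -> lower='sun' -> MATCH
  'cap' -> lower='cap' -> no
  'Sun' -> lower='sun' -> MATCH
  'SUN' -> lower='sun' -> MATCH
  'sun' -> lower='sun' -> MATCH
Matches: ['sun', 'sun', 'Sun', 'SUN', 'sun']
Count: 5

5


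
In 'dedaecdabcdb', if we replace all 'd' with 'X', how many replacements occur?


re.sub('d', 'X', text) replaces every occurrence of 'd' with 'X'.
Text: 'dedaecdabcdb'
Scanning for 'd':
  pos 0: 'd' -> replacement #1
  pos 2: 'd' -> replacement #2
  pos 6: 'd' -> replacement #3
  pos 10: 'd' -> replacement #4
Total replacements: 4

4


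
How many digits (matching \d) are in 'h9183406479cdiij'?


\d matches any digit 0-9.
Scanning 'h9183406479cdiij':
  pos 1: '9' -> DIGIT
  pos 2: '1' -> DIGIT
  pos 3: '8' -> DIGIT
  pos 4: '3' -> DIGIT
  pos 5: '4' -> DIGIT
  pos 6: '0' -> DIGIT
  pos 7: '6' -> DIGIT
  pos 8: '4' -> DIGIT
  pos 9: '7' -> DIGIT
  pos 10: '9' -> DIGIT
Digits found: ['9', '1', '8', '3', '4', '0', '6', '4', '7', '9']
Total: 10

10


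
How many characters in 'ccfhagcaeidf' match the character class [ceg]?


Character class [ceg] matches any of: {c, e, g}
Scanning string 'ccfhagcaeidf' character by character:
  pos 0: 'c' -> MATCH
  pos 1: 'c' -> MATCH
  pos 2: 'f' -> no
  pos 3: 'h' -> no
  pos 4: 'a' -> no
  pos 5: 'g' -> MATCH
  pos 6: 'c' -> MATCH
  pos 7: 'a' -> no
  pos 8: 'e' -> MATCH
  pos 9: 'i' -> no
  pos 10: 'd' -> no
  pos 11: 'f' -> no
Total matches: 5

5


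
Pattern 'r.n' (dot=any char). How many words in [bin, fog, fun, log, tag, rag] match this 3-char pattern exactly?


Pattern 'r.n' means: starts with 'r', any single char, ends with 'n'.
Checking each word (must be exactly 3 chars):
  'bin' (len=3): no
  'fog' (len=3): no
  'fun' (len=3): no
  'log' (len=3): no
  'tag' (len=3): no
  'rag' (len=3): no
Matching words: []
Total: 0

0


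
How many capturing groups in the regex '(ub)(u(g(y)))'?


To count capturing groups, count each '(' that starts a group.
Pattern: '(ub)(u(g(y)))'
Walking through the pattern:
  Position 0: '(' -> group #1
  Position 4: '(' -> group #2
  Position 6: '(' -> group #3
  Position 8: '(' -> group #4
Total capturing groups: 4

4


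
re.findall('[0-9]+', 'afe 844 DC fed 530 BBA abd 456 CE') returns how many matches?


Pattern '[0-9]+' finds one or more digits.
Text: 'afe 844 DC fed 530 BBA abd 456 CE'
Scanning for matches:
  Match 1: '844'
  Match 2: '530'
  Match 3: '456'
Total matches: 3

3


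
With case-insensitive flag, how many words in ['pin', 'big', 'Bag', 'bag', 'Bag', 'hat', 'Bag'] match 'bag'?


Case-insensitive matching: compare each word's lowercase form to 'bag'.
  'pin' -> lower='pin' -> no
  'big' -> lower='big' -> no
  'Bag' -> lower='bag' -> MATCH
  'bag' -> lower='bag' -> MATCH
  'Bag' -> lower='bag' -> MATCH
  'hat' -> lower='hat' -> no
  'Bag' -> lower='bag' -> MATCH
Matches: ['Bag', 'bag', 'Bag', 'Bag']
Count: 4

4


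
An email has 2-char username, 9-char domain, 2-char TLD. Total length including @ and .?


An email address has format: username@domain.tld
Username length: 2
'@' character: 1
Domain length: 9
'.' character: 1
TLD length: 2
Total = 2 + 1 + 9 + 1 + 2 = 15

15


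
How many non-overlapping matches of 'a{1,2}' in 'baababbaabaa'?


Pattern 'a{1,2}' matches between 1 and 2 consecutive a's (greedy).
String: 'baababbaabaa'
Finding runs of a's and applying greedy matching:
  Run at pos 1: 'aa' (length 2)
  Run at pos 4: 'a' (length 1)
  Run at pos 7: 'aa' (length 2)
  Run at pos 10: 'aa' (length 2)
Matches: ['aa', 'a', 'aa', 'aa']
Count: 4

4


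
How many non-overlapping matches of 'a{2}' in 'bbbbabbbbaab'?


Pattern 'a{2}' matches exactly 2 consecutive a's (greedy, non-overlapping).
String: 'bbbbabbbbaab'
Scanning for runs of a's:
  Run at pos 4: 'a' (length 1) -> 0 match(es)
  Run at pos 9: 'aa' (length 2) -> 1 match(es)
Matches found: ['aa']
Total: 1

1


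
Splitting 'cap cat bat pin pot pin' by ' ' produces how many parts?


Splitting by ' ' breaks the string at each occurrence of the separator.
Text: 'cap cat bat pin pot pin'
Parts after split:
  Part 1: 'cap'
  Part 2: 'cat'
  Part 3: 'bat'
  Part 4: 'pin'
  Part 5: 'pot'
  Part 6: 'pin'
Total parts: 6

6


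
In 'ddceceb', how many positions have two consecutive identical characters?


Looking for consecutive identical characters in 'ddceceb':
  pos 0-1: 'd' vs 'd' -> MATCH ('dd')
  pos 1-2: 'd' vs 'c' -> different
  pos 2-3: 'c' vs 'e' -> different
  pos 3-4: 'e' vs 'c' -> different
  pos 4-5: 'c' vs 'e' -> different
  pos 5-6: 'e' vs 'b' -> different
Consecutive identical pairs: ['dd']
Count: 1

1


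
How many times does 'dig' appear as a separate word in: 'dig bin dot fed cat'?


Scanning each word for exact match 'dig':
  Word 1: 'dig' -> MATCH
  Word 2: 'bin' -> no
  Word 3: 'dot' -> no
  Word 4: 'fed' -> no
  Word 5: 'cat' -> no
Total matches: 1

1


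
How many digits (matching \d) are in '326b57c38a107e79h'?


\d matches any digit 0-9.
Scanning '326b57c38a107e79h':
  pos 0: '3' -> DIGIT
  pos 1: '2' -> DIGIT
  pos 2: '6' -> DIGIT
  pos 4: '5' -> DIGIT
  pos 5: '7' -> DIGIT
  pos 7: '3' -> DIGIT
  pos 8: '8' -> DIGIT
  pos 10: '1' -> DIGIT
  pos 11: '0' -> DIGIT
  pos 12: '7' -> DIGIT
  pos 14: '7' -> DIGIT
  pos 15: '9' -> DIGIT
Digits found: ['3', '2', '6', '5', '7', '3', '8', '1', '0', '7', '7', '9']
Total: 12

12


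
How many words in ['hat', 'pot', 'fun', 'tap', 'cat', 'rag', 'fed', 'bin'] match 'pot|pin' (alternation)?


Alternation 'pot|pin' matches either 'pot' or 'pin'.
Checking each word:
  'hat' -> no
  'pot' -> MATCH
  'fun' -> no
  'tap' -> no
  'cat' -> no
  'rag' -> no
  'fed' -> no
  'bin' -> no
Matches: ['pot']
Count: 1

1


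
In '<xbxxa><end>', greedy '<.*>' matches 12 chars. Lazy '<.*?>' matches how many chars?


Greedy '<.*>' tries to match as MUCH as possible.
Lazy '<.*?>' tries to match as LITTLE as possible.

String: '<xbxxa><end>'
Greedy '<.*>' starts at first '<' and extends to the LAST '>': '<xbxxa><end>' (12 chars)
Lazy '<.*?>' starts at first '<' and stops at the FIRST '>': '<xbxxa>' (7 chars)

7


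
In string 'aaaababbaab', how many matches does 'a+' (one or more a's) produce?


Pattern 'a+' matches one or more consecutive a's.
String: 'aaaababbaab'
Scanning for runs of a:
  Match 1: 'aaaa' (length 4)
  Match 2: 'a' (length 1)
  Match 3: 'aa' (length 2)
Total matches: 3

3


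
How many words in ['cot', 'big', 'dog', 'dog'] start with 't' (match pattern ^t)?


Pattern ^t anchors to start of word. Check which words begin with 't':
  'cot' -> no
  'big' -> no
  'dog' -> no
  'dog' -> no
Matching words: []
Count: 0

0


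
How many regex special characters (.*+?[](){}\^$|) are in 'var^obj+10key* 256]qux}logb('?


Regex special characters are: . * + ? [ ] ( ) { } \ ^ $ |
Scanning 'var^obj+10key* 256]qux}logb(':
  pos 3: '^' -> SPECIAL
  pos 7: '+' -> SPECIAL
  pos 13: '*' -> SPECIAL
  pos 18: ']' -> SPECIAL
  pos 22: '}' -> SPECIAL
  pos 27: '(' -> SPECIAL
Special chars found: ['^', '+', '*', ']', '}', '(']
Total: 6

6


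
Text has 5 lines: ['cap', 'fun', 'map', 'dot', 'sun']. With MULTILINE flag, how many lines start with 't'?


With MULTILINE flag, ^ matches the start of each line.
Lines: ['cap', 'fun', 'map', 'dot', 'sun']
Checking which lines start with 't':
  Line 1: 'cap' -> no
  Line 2: 'fun' -> no
  Line 3: 'map' -> no
  Line 4: 'dot' -> no
  Line 5: 'sun' -> no
Matching lines: []
Count: 0

0


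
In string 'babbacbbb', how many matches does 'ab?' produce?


Pattern 'ab?' matches 'a' optionally followed by 'b'.
String: 'babbacbbb'
Scanning left to right for 'a' then checking next char:
  Match 1: 'ab' (a followed by b)
  Match 2: 'a' (a not followed by b)
Total matches: 2

2


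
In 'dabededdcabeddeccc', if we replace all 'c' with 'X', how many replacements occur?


re.sub('c', 'X', text) replaces every occurrence of 'c' with 'X'.
Text: 'dabededdcabeddeccc'
Scanning for 'c':
  pos 8: 'c' -> replacement #1
  pos 15: 'c' -> replacement #2
  pos 16: 'c' -> replacement #3
  pos 17: 'c' -> replacement #4
Total replacements: 4

4


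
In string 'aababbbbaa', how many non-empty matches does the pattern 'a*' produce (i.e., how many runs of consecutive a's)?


Pattern 'a*' matches zero or more a's. We want non-empty runs of consecutive a's.
String: 'aababbbbaa'
Walking through the string to find runs of a's:
  Run 1: positions 0-1 -> 'aa'
  Run 2: positions 3-3 -> 'a'
  Run 3: positions 8-9 -> 'aa'
Non-empty runs found: ['aa', 'a', 'aa']
Count: 3

3


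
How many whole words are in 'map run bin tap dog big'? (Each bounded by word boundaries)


Word boundaries (\b) mark the start/end of each word.
Text: 'map run bin tap dog big'
Splitting by whitespace:
  Word 1: 'map'
  Word 2: 'run'
  Word 3: 'bin'
  Word 4: 'tap'
  Word 5: 'dog'
  Word 6: 'big'
Total whole words: 6

6


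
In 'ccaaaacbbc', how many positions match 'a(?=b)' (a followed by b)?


Lookahead 'a(?=b)' matches 'a' only when followed by 'b'.
String: 'ccaaaacbbc'
Checking each position where char is 'a':
  pos 2: 'a' -> no (next='a')
  pos 3: 'a' -> no (next='a')
  pos 4: 'a' -> no (next='a')
  pos 5: 'a' -> no (next='c')
Matching positions: []
Count: 0

0


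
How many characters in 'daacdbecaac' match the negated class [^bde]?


Negated class [^bde] matches any char NOT in {b, d, e}
Scanning 'daacdbecaac':
  pos 0: 'd' -> no (excluded)
  pos 1: 'a' -> MATCH
  pos 2: 'a' -> MATCH
  pos 3: 'c' -> MATCH
  pos 4: 'd' -> no (excluded)
  pos 5: 'b' -> no (excluded)
  pos 6: 'e' -> no (excluded)
  pos 7: 'c' -> MATCH
  pos 8: 'a' -> MATCH
  pos 9: 'a' -> MATCH
  pos 10: 'c' -> MATCH
Total matches: 7

7


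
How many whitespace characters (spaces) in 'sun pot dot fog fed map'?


\s matches whitespace characters (spaces, tabs, etc.).
Text: 'sun pot dot fog fed map'
This text has 6 words separated by spaces.
Number of spaces = number of words - 1 = 6 - 1 = 5

5


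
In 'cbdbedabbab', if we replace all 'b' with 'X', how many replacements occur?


re.sub('b', 'X', text) replaces every occurrence of 'b' with 'X'.
Text: 'cbdbedabbab'
Scanning for 'b':
  pos 1: 'b' -> replacement #1
  pos 3: 'b' -> replacement #2
  pos 7: 'b' -> replacement #3
  pos 8: 'b' -> replacement #4
  pos 10: 'b' -> replacement #5
Total replacements: 5

5


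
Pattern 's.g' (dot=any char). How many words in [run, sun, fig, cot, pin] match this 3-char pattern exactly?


Pattern 's.g' means: starts with 's', any single char, ends with 'g'.
Checking each word (must be exactly 3 chars):
  'run' (len=3): no
  'sun' (len=3): no
  'fig' (len=3): no
  'cot' (len=3): no
  'pin' (len=3): no
Matching words: []
Total: 0

0


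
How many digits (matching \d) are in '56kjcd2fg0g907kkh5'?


\d matches any digit 0-9.
Scanning '56kjcd2fg0g907kkh5':
  pos 0: '5' -> DIGIT
  pos 1: '6' -> DIGIT
  pos 6: '2' -> DIGIT
  pos 9: '0' -> DIGIT
  pos 11: '9' -> DIGIT
  pos 12: '0' -> DIGIT
  pos 13: '7' -> DIGIT
  pos 17: '5' -> DIGIT
Digits found: ['5', '6', '2', '0', '9', '0', '7', '5']
Total: 8

8


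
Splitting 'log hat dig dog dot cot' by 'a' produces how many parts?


Splitting by 'a' breaks the string at each occurrence of the separator.
Text: 'log hat dig dog dot cot'
Parts after split:
  Part 1: 'log h'
  Part 2: 't dig dog dot cot'
Total parts: 2

2


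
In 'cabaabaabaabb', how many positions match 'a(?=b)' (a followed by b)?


Lookahead 'a(?=b)' matches 'a' only when followed by 'b'.
String: 'cabaabaabaabb'
Checking each position where char is 'a':
  pos 1: 'a' -> MATCH (next='b')
  pos 3: 'a' -> no (next='a')
  pos 4: 'a' -> MATCH (next='b')
  pos 6: 'a' -> no (next='a')
  pos 7: 'a' -> MATCH (next='b')
  pos 9: 'a' -> no (next='a')
  pos 10: 'a' -> MATCH (next='b')
Matching positions: [1, 4, 7, 10]
Count: 4

4


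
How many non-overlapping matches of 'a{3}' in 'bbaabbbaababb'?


Pattern 'a{3}' matches exactly 3 consecutive a's (greedy, non-overlapping).
String: 'bbaabbbaababb'
Scanning for runs of a's:
  Run at pos 2: 'aa' (length 2) -> 0 match(es)
  Run at pos 7: 'aa' (length 2) -> 0 match(es)
  Run at pos 10: 'a' (length 1) -> 0 match(es)
Matches found: []
Total: 0

0


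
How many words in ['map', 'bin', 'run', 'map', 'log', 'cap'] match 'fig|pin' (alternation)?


Alternation 'fig|pin' matches either 'fig' or 'pin'.
Checking each word:
  'map' -> no
  'bin' -> no
  'run' -> no
  'map' -> no
  'log' -> no
  'cap' -> no
Matches: []
Count: 0

0


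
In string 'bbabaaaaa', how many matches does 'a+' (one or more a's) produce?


Pattern 'a+' matches one or more consecutive a's.
String: 'bbabaaaaa'
Scanning for runs of a:
  Match 1: 'a' (length 1)
  Match 2: 'aaaaa' (length 5)
Total matches: 2

2


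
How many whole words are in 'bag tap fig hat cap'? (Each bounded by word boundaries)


Word boundaries (\b) mark the start/end of each word.
Text: 'bag tap fig hat cap'
Splitting by whitespace:
  Word 1: 'bag'
  Word 2: 'tap'
  Word 3: 'fig'
  Word 4: 'hat'
  Word 5: 'cap'
Total whole words: 5

5


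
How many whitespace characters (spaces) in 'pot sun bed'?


\s matches whitespace characters (spaces, tabs, etc.).
Text: 'pot sun bed'
This text has 3 words separated by spaces.
Number of spaces = number of words - 1 = 3 - 1 = 2

2


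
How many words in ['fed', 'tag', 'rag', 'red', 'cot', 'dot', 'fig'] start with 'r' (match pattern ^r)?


Pattern ^r anchors to start of word. Check which words begin with 'r':
  'fed' -> no
  'tag' -> no
  'rag' -> MATCH (starts with 'r')
  'red' -> MATCH (starts with 'r')
  'cot' -> no
  'dot' -> no
  'fig' -> no
Matching words: ['rag', 'red']
Count: 2

2


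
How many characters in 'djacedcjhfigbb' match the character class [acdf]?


Character class [acdf] matches any of: {a, c, d, f}
Scanning string 'djacedcjhfigbb' character by character:
  pos 0: 'd' -> MATCH
  pos 1: 'j' -> no
  pos 2: 'a' -> MATCH
  pos 3: 'c' -> MATCH
  pos 4: 'e' -> no
  pos 5: 'd' -> MATCH
  pos 6: 'c' -> MATCH
  pos 7: 'j' -> no
  pos 8: 'h' -> no
  pos 9: 'f' -> MATCH
  pos 10: 'i' -> no
  pos 11: 'g' -> no
  pos 12: 'b' -> no
  pos 13: 'b' -> no
Total matches: 6

6


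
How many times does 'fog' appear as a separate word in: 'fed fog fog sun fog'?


Scanning each word for exact match 'fog':
  Word 1: 'fed' -> no
  Word 2: 'fog' -> MATCH
  Word 3: 'fog' -> MATCH
  Word 4: 'sun' -> no
  Word 5: 'fog' -> MATCH
Total matches: 3

3


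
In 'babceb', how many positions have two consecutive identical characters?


Looking for consecutive identical characters in 'babceb':
  pos 0-1: 'b' vs 'a' -> different
  pos 1-2: 'a' vs 'b' -> different
  pos 2-3: 'b' vs 'c' -> different
  pos 3-4: 'c' vs 'e' -> different
  pos 4-5: 'e' vs 'b' -> different
Consecutive identical pairs: []
Count: 0

0


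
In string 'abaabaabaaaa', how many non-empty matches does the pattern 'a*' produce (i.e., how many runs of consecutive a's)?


Pattern 'a*' matches zero or more a's. We want non-empty runs of consecutive a's.
String: 'abaabaabaaaa'
Walking through the string to find runs of a's:
  Run 1: positions 0-0 -> 'a'
  Run 2: positions 2-3 -> 'aa'
  Run 3: positions 5-6 -> 'aa'
  Run 4: positions 8-11 -> 'aaaa'
Non-empty runs found: ['a', 'aa', 'aa', 'aaaa']
Count: 4

4


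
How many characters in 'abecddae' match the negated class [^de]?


Negated class [^de] matches any char NOT in {d, e}
Scanning 'abecddae':
  pos 0: 'a' -> MATCH
  pos 1: 'b' -> MATCH
  pos 2: 'e' -> no (excluded)
  pos 3: 'c' -> MATCH
  pos 4: 'd' -> no (excluded)
  pos 5: 'd' -> no (excluded)
  pos 6: 'a' -> MATCH
  pos 7: 'e' -> no (excluded)
Total matches: 4

4


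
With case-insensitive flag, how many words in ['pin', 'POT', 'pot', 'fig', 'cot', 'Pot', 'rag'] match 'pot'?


Case-insensitive matching: compare each word's lowercase form to 'pot'.
  'pin' -> lower='pin' -> no
  'POT' -> lower='pot' -> MATCH
  'pot' -> lower='pot' -> MATCH
  'fig' -> lower='fig' -> no
  'cot' -> lower='cot' -> no
  'Pot' -> lower='pot' -> MATCH
  'rag' -> lower='rag' -> no
Matches: ['POT', 'pot', 'Pot']
Count: 3

3


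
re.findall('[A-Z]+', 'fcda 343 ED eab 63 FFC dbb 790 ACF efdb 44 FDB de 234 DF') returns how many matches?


Pattern '[A-Z]+' finds one or more uppercase letters.
Text: 'fcda 343 ED eab 63 FFC dbb 790 ACF efdb 44 FDB de 234 DF'
Scanning for matches:
  Match 1: 'ED'
  Match 2: 'FFC'
  Match 3: 'ACF'
  Match 4: 'FDB'
  Match 5: 'DF'
Total matches: 5

5


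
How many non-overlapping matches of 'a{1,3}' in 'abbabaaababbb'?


Pattern 'a{1,3}' matches between 1 and 3 consecutive a's (greedy).
String: 'abbabaaababbb'
Finding runs of a's and applying greedy matching:
  Run at pos 0: 'a' (length 1)
  Run at pos 3: 'a' (length 1)
  Run at pos 5: 'aaa' (length 3)
  Run at pos 9: 'a' (length 1)
Matches: ['a', 'a', 'aaa', 'a']
Count: 4

4


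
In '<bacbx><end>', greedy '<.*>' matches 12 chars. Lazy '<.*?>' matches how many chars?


Greedy '<.*>' tries to match as MUCH as possible.
Lazy '<.*?>' tries to match as LITTLE as possible.

String: '<bacbx><end>'
Greedy '<.*>' starts at first '<' and extends to the LAST '>': '<bacbx><end>' (12 chars)
Lazy '<.*?>' starts at first '<' and stops at the FIRST '>': '<bacbx>' (7 chars)

7


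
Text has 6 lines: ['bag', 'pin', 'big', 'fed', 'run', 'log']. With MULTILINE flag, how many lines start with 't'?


With MULTILINE flag, ^ matches the start of each line.
Lines: ['bag', 'pin', 'big', 'fed', 'run', 'log']
Checking which lines start with 't':
  Line 1: 'bag' -> no
  Line 2: 'pin' -> no
  Line 3: 'big' -> no
  Line 4: 'fed' -> no
  Line 5: 'run' -> no
  Line 6: 'log' -> no
Matching lines: []
Count: 0

0


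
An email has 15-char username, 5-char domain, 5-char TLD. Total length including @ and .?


An email address has format: username@domain.tld
Username length: 15
'@' character: 1
Domain length: 5
'.' character: 1
TLD length: 5
Total = 15 + 1 + 5 + 1 + 5 = 27

27


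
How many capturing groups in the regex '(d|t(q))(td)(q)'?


To count capturing groups, count each '(' that starts a group.
Pattern: '(d|t(q))(td)(q)'
Walking through the pattern:
  Position 0: '(' -> group #1
  Position 4: '(' -> group #2
  Position 8: '(' -> group #3
  Position 12: '(' -> group #4
Total capturing groups: 4

4


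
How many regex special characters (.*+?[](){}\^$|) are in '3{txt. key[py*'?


Regex special characters are: . * + ? [ ] ( ) { } \ ^ $ |
Scanning '3{txt. key[py*':
  pos 1: '{' -> SPECIAL
  pos 5: '.' -> SPECIAL
  pos 10: '[' -> SPECIAL
  pos 13: '*' -> SPECIAL
Special chars found: ['{', '.', '[', '*']
Total: 4

4


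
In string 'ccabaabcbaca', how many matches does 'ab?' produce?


Pattern 'ab?' matches 'a' optionally followed by 'b'.
String: 'ccabaabcbaca'
Scanning left to right for 'a' then checking next char:
  Match 1: 'ab' (a followed by b)
  Match 2: 'a' (a not followed by b)
  Match 3: 'ab' (a followed by b)
  Match 4: 'a' (a not followed by b)
  Match 5: 'a' (a not followed by b)
Total matches: 5

5


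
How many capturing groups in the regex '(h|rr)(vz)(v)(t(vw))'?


To count capturing groups, count each '(' that starts a group.
Pattern: '(h|rr)(vz)(v)(t(vw))'
Walking through the pattern:
  Position 0: '(' -> group #1
  Position 6: '(' -> group #2
  Position 10: '(' -> group #3
  Position 13: '(' -> group #4
  Position 15: '(' -> group #5
Total capturing groups: 5

5


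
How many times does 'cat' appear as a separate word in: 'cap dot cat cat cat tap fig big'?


Scanning each word for exact match 'cat':
  Word 1: 'cap' -> no
  Word 2: 'dot' -> no
  Word 3: 'cat' -> MATCH
  Word 4: 'cat' -> MATCH
  Word 5: 'cat' -> MATCH
  Word 6: 'tap' -> no
  Word 7: 'fig' -> no
  Word 8: 'big' -> no
Total matches: 3

3


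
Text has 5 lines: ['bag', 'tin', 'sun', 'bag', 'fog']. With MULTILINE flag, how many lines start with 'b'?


With MULTILINE flag, ^ matches the start of each line.
Lines: ['bag', 'tin', 'sun', 'bag', 'fog']
Checking which lines start with 'b':
  Line 1: 'bag' -> MATCH
  Line 2: 'tin' -> no
  Line 3: 'sun' -> no
  Line 4: 'bag' -> MATCH
  Line 5: 'fog' -> no
Matching lines: ['bag', 'bag']
Count: 2

2


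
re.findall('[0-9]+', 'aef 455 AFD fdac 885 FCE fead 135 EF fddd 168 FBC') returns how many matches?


Pattern '[0-9]+' finds one or more digits.
Text: 'aef 455 AFD fdac 885 FCE fead 135 EF fddd 168 FBC'
Scanning for matches:
  Match 1: '455'
  Match 2: '885'
  Match 3: '135'
  Match 4: '168'
Total matches: 4

4


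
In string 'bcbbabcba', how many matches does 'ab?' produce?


Pattern 'ab?' matches 'a' optionally followed by 'b'.
String: 'bcbbabcba'
Scanning left to right for 'a' then checking next char:
  Match 1: 'ab' (a followed by b)
  Match 2: 'a' (a not followed by b)
Total matches: 2

2


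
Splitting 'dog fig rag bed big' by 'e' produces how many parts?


Splitting by 'e' breaks the string at each occurrence of the separator.
Text: 'dog fig rag bed big'
Parts after split:
  Part 1: 'dog fig rag b'
  Part 2: 'd big'
Total parts: 2

2


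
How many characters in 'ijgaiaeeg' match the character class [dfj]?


Character class [dfj] matches any of: {d, f, j}
Scanning string 'ijgaiaeeg' character by character:
  pos 0: 'i' -> no
  pos 1: 'j' -> MATCH
  pos 2: 'g' -> no
  pos 3: 'a' -> no
  pos 4: 'i' -> no
  pos 5: 'a' -> no
  pos 6: 'e' -> no
  pos 7: 'e' -> no
  pos 8: 'g' -> no
Total matches: 1

1


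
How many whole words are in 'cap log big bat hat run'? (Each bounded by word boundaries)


Word boundaries (\b) mark the start/end of each word.
Text: 'cap log big bat hat run'
Splitting by whitespace:
  Word 1: 'cap'
  Word 2: 'log'
  Word 3: 'big'
  Word 4: 'bat'
  Word 5: 'hat'
  Word 6: 'run'
Total whole words: 6

6


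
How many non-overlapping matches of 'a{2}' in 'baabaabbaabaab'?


Pattern 'a{2}' matches exactly 2 consecutive a's (greedy, non-overlapping).
String: 'baabaabbaabaab'
Scanning for runs of a's:
  Run at pos 1: 'aa' (length 2) -> 1 match(es)
  Run at pos 4: 'aa' (length 2) -> 1 match(es)
  Run at pos 8: 'aa' (length 2) -> 1 match(es)
  Run at pos 11: 'aa' (length 2) -> 1 match(es)
Matches found: ['aa', 'aa', 'aa', 'aa']
Total: 4

4


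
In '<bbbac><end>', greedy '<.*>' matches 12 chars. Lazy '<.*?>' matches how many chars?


Greedy '<.*>' tries to match as MUCH as possible.
Lazy '<.*?>' tries to match as LITTLE as possible.

String: '<bbbac><end>'
Greedy '<.*>' starts at first '<' and extends to the LAST '>': '<bbbac><end>' (12 chars)
Lazy '<.*?>' starts at first '<' and stops at the FIRST '>': '<bbbac>' (7 chars)

7


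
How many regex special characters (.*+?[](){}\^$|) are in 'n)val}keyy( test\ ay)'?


Regex special characters are: . * + ? [ ] ( ) { } \ ^ $ |
Scanning 'n)val}keyy( test\ ay)':
  pos 1: ')' -> SPECIAL
  pos 5: '}' -> SPECIAL
  pos 10: '(' -> SPECIAL
  pos 16: '\' -> SPECIAL
  pos 20: ')' -> SPECIAL
Special chars found: [')', '}', '(', '\\', ')']
Total: 5

5


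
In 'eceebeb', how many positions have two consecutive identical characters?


Looking for consecutive identical characters in 'eceebeb':
  pos 0-1: 'e' vs 'c' -> different
  pos 1-2: 'c' vs 'e' -> different
  pos 2-3: 'e' vs 'e' -> MATCH ('ee')
  pos 3-4: 'e' vs 'b' -> different
  pos 4-5: 'b' vs 'e' -> different
  pos 5-6: 'e' vs 'b' -> different
Consecutive identical pairs: ['ee']
Count: 1

1


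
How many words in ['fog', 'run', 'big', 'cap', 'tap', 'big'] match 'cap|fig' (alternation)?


Alternation 'cap|fig' matches either 'cap' or 'fig'.
Checking each word:
  'fog' -> no
  'run' -> no
  'big' -> no
  'cap' -> MATCH
  'tap' -> no
  'big' -> no
Matches: ['cap']
Count: 1

1


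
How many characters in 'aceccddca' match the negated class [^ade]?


Negated class [^ade] matches any char NOT in {a, d, e}
Scanning 'aceccddca':
  pos 0: 'a' -> no (excluded)
  pos 1: 'c' -> MATCH
  pos 2: 'e' -> no (excluded)
  pos 3: 'c' -> MATCH
  pos 4: 'c' -> MATCH
  pos 5: 'd' -> no (excluded)
  pos 6: 'd' -> no (excluded)
  pos 7: 'c' -> MATCH
  pos 8: 'a' -> no (excluded)
Total matches: 4

4


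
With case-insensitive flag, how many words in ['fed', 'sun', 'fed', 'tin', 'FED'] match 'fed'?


Case-insensitive matching: compare each word's lowercase form to 'fed'.
  'fed' -> lower='fed' -> MATCH
  'sun' -> lower='sun' -> no
  'fed' -> lower='fed' -> MATCH
  'tin' -> lower='tin' -> no
  'FED' -> lower='fed' -> MATCH
Matches: ['fed', 'fed', 'FED']
Count: 3

3


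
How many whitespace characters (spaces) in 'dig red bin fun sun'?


\s matches whitespace characters (spaces, tabs, etc.).
Text: 'dig red bin fun sun'
This text has 5 words separated by spaces.
Number of spaces = number of words - 1 = 5 - 1 = 4

4


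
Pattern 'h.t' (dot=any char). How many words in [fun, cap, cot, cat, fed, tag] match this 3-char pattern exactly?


Pattern 'h.t' means: starts with 'h', any single char, ends with 't'.
Checking each word (must be exactly 3 chars):
  'fun' (len=3): no
  'cap' (len=3): no
  'cot' (len=3): no
  'cat' (len=3): no
  'fed' (len=3): no
  'tag' (len=3): no
Matching words: []
Total: 0

0


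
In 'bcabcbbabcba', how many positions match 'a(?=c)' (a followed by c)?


Lookahead 'a(?=c)' matches 'a' only when followed by 'c'.
String: 'bcabcbbabcba'
Checking each position where char is 'a':
  pos 2: 'a' -> no (next='b')
  pos 7: 'a' -> no (next='b')
Matching positions: []
Count: 0

0


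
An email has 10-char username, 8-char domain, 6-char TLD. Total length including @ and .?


An email address has format: username@domain.tld
Username length: 10
'@' character: 1
Domain length: 8
'.' character: 1
TLD length: 6
Total = 10 + 1 + 8 + 1 + 6 = 26

26


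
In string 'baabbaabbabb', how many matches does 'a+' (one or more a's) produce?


Pattern 'a+' matches one or more consecutive a's.
String: 'baabbaabbabb'
Scanning for runs of a:
  Match 1: 'aa' (length 2)
  Match 2: 'aa' (length 2)
  Match 3: 'a' (length 1)
Total matches: 3

3


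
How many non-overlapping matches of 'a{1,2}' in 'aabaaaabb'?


Pattern 'a{1,2}' matches between 1 and 2 consecutive a's (greedy).
String: 'aabaaaabb'
Finding runs of a's and applying greedy matching:
  Run at pos 0: 'aa' (length 2)
  Run at pos 3: 'aaaa' (length 4)
Matches: ['aa', 'aa', 'aa']
Count: 3

3


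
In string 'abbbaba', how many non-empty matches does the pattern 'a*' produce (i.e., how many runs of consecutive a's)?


Pattern 'a*' matches zero or more a's. We want non-empty runs of consecutive a's.
String: 'abbbaba'
Walking through the string to find runs of a's:
  Run 1: positions 0-0 -> 'a'
  Run 2: positions 4-4 -> 'a'
  Run 3: positions 6-6 -> 'a'
Non-empty runs found: ['a', 'a', 'a']
Count: 3

3


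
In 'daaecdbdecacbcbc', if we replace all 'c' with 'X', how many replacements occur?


re.sub('c', 'X', text) replaces every occurrence of 'c' with 'X'.
Text: 'daaecdbdecacbcbc'
Scanning for 'c':
  pos 4: 'c' -> replacement #1
  pos 9: 'c' -> replacement #2
  pos 11: 'c' -> replacement #3
  pos 13: 'c' -> replacement #4
  pos 15: 'c' -> replacement #5
Total replacements: 5

5


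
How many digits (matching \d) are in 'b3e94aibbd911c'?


\d matches any digit 0-9.
Scanning 'b3e94aibbd911c':
  pos 1: '3' -> DIGIT
  pos 3: '9' -> DIGIT
  pos 4: '4' -> DIGIT
  pos 10: '9' -> DIGIT
  pos 11: '1' -> DIGIT
  pos 12: '1' -> DIGIT
Digits found: ['3', '9', '4', '9', '1', '1']
Total: 6

6


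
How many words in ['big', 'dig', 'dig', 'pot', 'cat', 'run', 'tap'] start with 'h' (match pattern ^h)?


Pattern ^h anchors to start of word. Check which words begin with 'h':
  'big' -> no
  'dig' -> no
  'dig' -> no
  'pot' -> no
  'cat' -> no
  'run' -> no
  'tap' -> no
Matching words: []
Count: 0

0


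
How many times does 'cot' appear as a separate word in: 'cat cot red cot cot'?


Scanning each word for exact match 'cot':
  Word 1: 'cat' -> no
  Word 2: 'cot' -> MATCH
  Word 3: 'red' -> no
  Word 4: 'cot' -> MATCH
  Word 5: 'cot' -> MATCH
Total matches: 3

3


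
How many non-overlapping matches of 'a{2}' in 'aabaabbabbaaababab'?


Pattern 'a{2}' matches exactly 2 consecutive a's (greedy, non-overlapping).
String: 'aabaabbabbaaababab'
Scanning for runs of a's:
  Run at pos 0: 'aa' (length 2) -> 1 match(es)
  Run at pos 3: 'aa' (length 2) -> 1 match(es)
  Run at pos 7: 'a' (length 1) -> 0 match(es)
  Run at pos 10: 'aaa' (length 3) -> 1 match(es)
  Run at pos 14: 'a' (length 1) -> 0 match(es)
  Run at pos 16: 'a' (length 1) -> 0 match(es)
Matches found: ['aa', 'aa', 'aa']
Total: 3

3


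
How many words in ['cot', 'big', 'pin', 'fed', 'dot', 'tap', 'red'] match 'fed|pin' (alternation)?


Alternation 'fed|pin' matches either 'fed' or 'pin'.
Checking each word:
  'cot' -> no
  'big' -> no
  'pin' -> MATCH
  'fed' -> MATCH
  'dot' -> no
  'tap' -> no
  'red' -> no
Matches: ['pin', 'fed']
Count: 2

2
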